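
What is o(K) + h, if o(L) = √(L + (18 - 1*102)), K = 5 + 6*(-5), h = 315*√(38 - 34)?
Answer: 630 + I*√109 ≈ 630.0 + 10.44*I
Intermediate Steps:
h = 630 (h = 315*√4 = 315*2 = 630)
K = -25 (K = 5 - 30 = -25)
o(L) = √(-84 + L) (o(L) = √(L + (18 - 102)) = √(L - 84) = √(-84 + L))
o(K) + h = √(-84 - 25) + 630 = √(-109) + 630 = I*√109 + 630 = 630 + I*√109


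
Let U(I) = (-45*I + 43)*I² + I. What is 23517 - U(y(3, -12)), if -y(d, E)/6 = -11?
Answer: 12773463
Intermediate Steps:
y(d, E) = 66 (y(d, E) = -6*(-11) = 66)
U(I) = I + I²*(43 - 45*I) (U(I) = (43 - 45*I)*I² + I = I²*(43 - 45*I) + I = I + I²*(43 - 45*I))
23517 - U(y(3, -12)) = 23517 - 66*(1 - 45*66² + 43*66) = 23517 - 66*(1 - 45*4356 + 2838) = 23517 - 66*(1 - 196020 + 2838) = 23517 - 66*(-193181) = 23517 - 1*(-12749946) = 23517 + 12749946 = 12773463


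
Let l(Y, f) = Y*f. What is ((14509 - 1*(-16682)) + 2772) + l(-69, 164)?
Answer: 22647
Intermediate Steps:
((14509 - 1*(-16682)) + 2772) + l(-69, 164) = ((14509 - 1*(-16682)) + 2772) - 69*164 = ((14509 + 16682) + 2772) - 11316 = (31191 + 2772) - 11316 = 33963 - 11316 = 22647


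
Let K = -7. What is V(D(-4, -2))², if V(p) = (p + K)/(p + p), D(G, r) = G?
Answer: 121/64 ≈ 1.8906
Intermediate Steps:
V(p) = (-7 + p)/(2*p) (V(p) = (p - 7)/(p + p) = (-7 + p)/((2*p)) = (-7 + p)*(1/(2*p)) = (-7 + p)/(2*p))
V(D(-4, -2))² = ((½)*(-7 - 4)/(-4))² = ((½)*(-¼)*(-11))² = (11/8)² = 121/64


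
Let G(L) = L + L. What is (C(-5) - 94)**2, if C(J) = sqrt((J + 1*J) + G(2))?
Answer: (94 - I*sqrt(6))**2 ≈ 8830.0 - 460.5*I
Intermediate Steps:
G(L) = 2*L
C(J) = sqrt(4 + 2*J) (C(J) = sqrt((J + 1*J) + 2*2) = sqrt((J + J) + 4) = sqrt(2*J + 4) = sqrt(4 + 2*J))
(C(-5) - 94)**2 = (sqrt(4 + 2*(-5)) - 94)**2 = (sqrt(4 - 10) - 94)**2 = (sqrt(-6) - 94)**2 = (I*sqrt(6) - 94)**2 = (-94 + I*sqrt(6))**2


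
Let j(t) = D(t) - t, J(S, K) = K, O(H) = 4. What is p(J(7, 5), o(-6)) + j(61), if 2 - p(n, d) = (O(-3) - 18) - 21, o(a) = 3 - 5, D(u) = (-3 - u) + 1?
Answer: -87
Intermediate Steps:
D(u) = -2 - u
o(a) = -2
p(n, d) = 37 (p(n, d) = 2 - ((4 - 18) - 21) = 2 - (-14 - 21) = 2 - 1*(-35) = 2 + 35 = 37)
j(t) = -2 - 2*t (j(t) = (-2 - t) - t = -2 - 2*t)
p(J(7, 5), o(-6)) + j(61) = 37 + (-2 - 2*61) = 37 + (-2 - 122) = 37 - 124 = -87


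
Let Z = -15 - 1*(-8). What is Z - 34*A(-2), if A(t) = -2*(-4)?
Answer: -279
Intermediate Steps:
A(t) = 8
Z = -7 (Z = -15 + 8 = -7)
Z - 34*A(-2) = -7 - 34*8 = -7 - 272 = -279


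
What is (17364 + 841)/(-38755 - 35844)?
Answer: -18205/74599 ≈ -0.24404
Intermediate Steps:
(17364 + 841)/(-38755 - 35844) = 18205/(-74599) = 18205*(-1/74599) = -18205/74599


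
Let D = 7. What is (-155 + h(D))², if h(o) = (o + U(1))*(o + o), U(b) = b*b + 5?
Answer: 729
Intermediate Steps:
U(b) = 5 + b² (U(b) = b² + 5 = 5 + b²)
h(o) = 2*o*(6 + o) (h(o) = (o + (5 + 1²))*(o + o) = (o + (5 + 1))*(2*o) = (o + 6)*(2*o) = (6 + o)*(2*o) = 2*o*(6 + o))
(-155 + h(D))² = (-155 + 2*7*(6 + 7))² = (-155 + 2*7*13)² = (-155 + 182)² = 27² = 729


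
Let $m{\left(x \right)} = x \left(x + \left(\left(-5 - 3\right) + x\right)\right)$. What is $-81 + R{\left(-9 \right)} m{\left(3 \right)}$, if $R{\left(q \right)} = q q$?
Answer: $-567$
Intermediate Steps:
$R{\left(q \right)} = q^{2}$
$m{\left(x \right)} = x \left(-8 + 2 x\right)$ ($m{\left(x \right)} = x \left(x + \left(-8 + x\right)\right) = x \left(-8 + 2 x\right)$)
$-81 + R{\left(-9 \right)} m{\left(3 \right)} = -81 + \left(-9\right)^{2} \cdot 2 \cdot 3 \left(-4 + 3\right) = -81 + 81 \cdot 2 \cdot 3 \left(-1\right) = -81 + 81 \left(-6\right) = -81 - 486 = -567$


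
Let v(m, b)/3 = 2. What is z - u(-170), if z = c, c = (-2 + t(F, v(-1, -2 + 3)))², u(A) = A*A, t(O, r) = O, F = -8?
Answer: -28800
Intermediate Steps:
v(m, b) = 6 (v(m, b) = 3*2 = 6)
u(A) = A²
c = 100 (c = (-2 - 8)² = (-10)² = 100)
z = 100
z - u(-170) = 100 - 1*(-170)² = 100 - 1*28900 = 100 - 28900 = -28800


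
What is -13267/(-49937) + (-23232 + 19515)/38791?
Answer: 329024368/1937106167 ≈ 0.16985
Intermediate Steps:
-13267/(-49937) + (-23232 + 19515)/38791 = -13267*(-1/49937) - 3717*1/38791 = 13267/49937 - 3717/38791 = 329024368/1937106167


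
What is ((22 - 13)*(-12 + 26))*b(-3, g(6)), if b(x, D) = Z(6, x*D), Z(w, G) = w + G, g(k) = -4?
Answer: 2268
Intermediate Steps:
Z(w, G) = G + w
b(x, D) = 6 + D*x (b(x, D) = x*D + 6 = D*x + 6 = 6 + D*x)
((22 - 13)*(-12 + 26))*b(-3, g(6)) = ((22 - 13)*(-12 + 26))*(6 - 4*(-3)) = (9*14)*(6 + 12) = 126*18 = 2268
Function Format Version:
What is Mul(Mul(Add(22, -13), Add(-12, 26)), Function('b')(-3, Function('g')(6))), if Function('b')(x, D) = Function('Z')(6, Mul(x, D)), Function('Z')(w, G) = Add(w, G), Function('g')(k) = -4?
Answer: 2268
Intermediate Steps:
Function('Z')(w, G) = Add(G, w)
Function('b')(x, D) = Add(6, Mul(D, x)) (Function('b')(x, D) = Add(Mul(x, D), 6) = Add(Mul(D, x), 6) = Add(6, Mul(D, x)))
Mul(Mul(Add(22, -13), Add(-12, 26)), Function('b')(-3, Function('g')(6))) = Mul(Mul(Add(22, -13), Add(-12, 26)), Add(6, Mul(-4, -3))) = Mul(Mul(9, 14), Add(6, 12)) = Mul(126, 18) = 2268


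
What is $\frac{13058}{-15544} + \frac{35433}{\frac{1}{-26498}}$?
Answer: $- \frac{7297159049977}{7772} \approx -9.389 \cdot 10^{8}$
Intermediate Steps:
$\frac{13058}{-15544} + \frac{35433}{\frac{1}{-26498}} = 13058 \left(- \frac{1}{15544}\right) + \frac{35433}{- \frac{1}{26498}} = - \frac{6529}{7772} + 35433 \left(-26498\right) = - \frac{6529}{7772} - 938903634 = - \frac{7297159049977}{7772}$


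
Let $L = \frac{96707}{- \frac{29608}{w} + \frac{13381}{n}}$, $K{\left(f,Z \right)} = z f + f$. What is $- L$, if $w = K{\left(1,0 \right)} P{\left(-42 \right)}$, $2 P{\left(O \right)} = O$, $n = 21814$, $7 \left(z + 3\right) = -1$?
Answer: $\frac{94930492410}{645266767} \approx 147.12$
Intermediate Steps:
$z = - \frac{22}{7}$ ($z = -3 + \frac{1}{7} \left(-1\right) = -3 - \frac{1}{7} = - \frac{22}{7} \approx -3.1429$)
$P{\left(O \right)} = \frac{O}{2}$
$K{\left(f,Z \right)} = - \frac{15 f}{7}$ ($K{\left(f,Z \right)} = - \frac{22 f}{7} + f = - \frac{15 f}{7}$)
$w = 45$ ($w = \left(- \frac{15}{7}\right) 1 \cdot \frac{1}{2} \left(-42\right) = \left(- \frac{15}{7}\right) \left(-21\right) = 45$)
$L = - \frac{94930492410}{645266767}$ ($L = \frac{96707}{- \frac{29608}{45} + \frac{13381}{21814}} = \frac{96707}{- \frac{645266767}{981630}} = 96707 \left(- \frac{981630}{645266767}\right) = - \frac{94930492410}{645266767} \approx -147.12$)
$- L = \left(-1\right) \left(- \frac{94930492410}{645266767}\right) = \frac{94930492410}{645266767}$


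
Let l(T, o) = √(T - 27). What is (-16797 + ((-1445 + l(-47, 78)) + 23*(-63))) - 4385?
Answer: -24076 + I*√74 ≈ -24076.0 + 8.6023*I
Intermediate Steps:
l(T, o) = √(-27 + T)
(-16797 + ((-1445 + l(-47, 78)) + 23*(-63))) - 4385 = (-16797 + ((-1445 + √(-27 - 47)) + 23*(-63))) - 4385 = (-16797 + ((-1445 + √(-74)) - 1449)) - 4385 = (-16797 + ((-1445 + I*√74) - 1449)) - 4385 = (-16797 + (-2894 + I*√74)) - 4385 = (-19691 + I*√74) - 4385 = -24076 + I*√74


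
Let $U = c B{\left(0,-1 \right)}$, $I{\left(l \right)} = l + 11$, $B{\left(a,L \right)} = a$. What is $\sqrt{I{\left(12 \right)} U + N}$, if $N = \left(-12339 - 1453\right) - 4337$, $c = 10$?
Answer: $i \sqrt{18129} \approx 134.64 i$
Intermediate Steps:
$I{\left(l \right)} = 11 + l$
$U = 0$ ($U = 10 \cdot 0 = 0$)
$N = -18129$ ($N = -13792 - 4337 = -18129$)
$\sqrt{I{\left(12 \right)} U + N} = \sqrt{\left(11 + 12\right) 0 - 18129} = \sqrt{23 \cdot 0 - 18129} = \sqrt{0 - 18129} = \sqrt{-18129} = i \sqrt{18129}$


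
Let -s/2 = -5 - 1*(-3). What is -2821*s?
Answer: -11284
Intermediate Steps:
s = 4 (s = -2*(-5 - 1*(-3)) = -2*(-5 + 3) = -2*(-2) = 4)
-2821*s = -2821*4 = -11284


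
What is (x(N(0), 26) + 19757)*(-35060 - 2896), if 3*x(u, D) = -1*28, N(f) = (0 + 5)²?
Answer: -749542436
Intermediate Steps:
N(f) = 25 (N(f) = 5² = 25)
x(u, D) = -28/3 (x(u, D) = (-1*28)/3 = (⅓)*(-28) = -28/3)
(x(N(0), 26) + 19757)*(-35060 - 2896) = (-28/3 + 19757)*(-35060 - 2896) = (59243/3)*(-37956) = -749542436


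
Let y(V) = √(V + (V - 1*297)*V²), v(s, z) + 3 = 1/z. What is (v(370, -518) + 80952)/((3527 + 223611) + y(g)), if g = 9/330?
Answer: 6338391998765959000/17785145167393821077 - 2306236955*I*√28347330/17785145167393821077 ≈ 0.35639 - 6.904e-7*I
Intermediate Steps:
g = 3/110 (g = 9*(1/330) = 3/110 ≈ 0.027273)
v(s, z) = -3 + 1/z
y(V) = √(V + V²*(-297 + V)) (y(V) = √(V + (V - 297)*V²) = √(V + (-297 + V)*V²) = √(V + V²*(-297 + V)))
(v(370, -518) + 80952)/((3527 + 223611) + y(g)) = ((-3 + 1/(-518)) + 80952)/((3527 + 223611) + √(3*(1 + (3/110)² - 297*3/110)/110)) = ((-3 - 1/518) + 80952)/(227138 + √(3*(1 + 9/12100 - 81/10)/110)) = (-1555/518 + 80952)/(227138 + √((3/110)*(-85901/12100))) = 41931581/(518*(227138 + √(-257703/1331000))) = 41931581/(518*(227138 + I*√28347330/12100))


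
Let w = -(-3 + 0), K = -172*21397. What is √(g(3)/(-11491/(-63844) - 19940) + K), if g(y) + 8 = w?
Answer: 2*I*√1491090446938350953326886/1273037869 ≈ 1918.4*I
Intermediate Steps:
K = -3680284
w = 3 (w = -1*(-3) = 3)
g(y) = -5 (g(y) = -8 + 3 = -5)
√(g(3)/(-11491/(-63844) - 19940) + K) = √(-5/(-11491/(-63844) - 19940) - 3680284) = √(-5/(-11491*(-1/63844) - 19940) - 3680284) = √(-5/(11491/63844 - 19940) - 3680284) = √(-5/(-1273037869/63844) - 3680284) = √(-63844/1273037869*(-5) - 3680284) = √(319220/1273037869 - 3680284) = √(-4685140900355576/1273037869) = 2*I*√1491090446938350953326886/1273037869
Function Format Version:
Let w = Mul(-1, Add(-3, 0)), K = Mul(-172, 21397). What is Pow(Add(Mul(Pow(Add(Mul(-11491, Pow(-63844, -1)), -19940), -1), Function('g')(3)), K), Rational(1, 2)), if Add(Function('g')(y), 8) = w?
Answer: Mul(Rational(2, 1273037869), I, Pow(1491090446938350953326886, Rational(1, 2))) ≈ Mul(1918.4, I)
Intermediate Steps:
K = -3680284
w = 3 (w = Mul(-1, -3) = 3)
Function('g')(y) = -5 (Function('g')(y) = Add(-8, 3) = -5)
Pow(Add(Mul(Pow(Add(Mul(-11491, Pow(-63844, -1)), -19940), -1), Function('g')(3)), K), Rational(1, 2)) = Pow(Add(Mul(Pow(Add(Mul(-11491, Pow(-63844, -1)), -19940), -1), -5), -3680284), Rational(1, 2)) = Pow(Add(Mul(Pow(Add(Mul(-11491, Rational(-1, 63844)), -19940), -1), -5), -3680284), Rational(1, 2)) = Pow(Add(Mul(Pow(Add(Rational(11491, 63844), -19940), -1), -5), -3680284), Rational(1, 2)) = Pow(Add(Mul(Pow(Rational(-1273037869, 63844), -1), -5), -3680284), Rational(1, 2)) = Pow(Add(Mul(Rational(-63844, 1273037869), -5), -3680284), Rational(1, 2)) = Pow(Add(Rational(319220, 1273037869), -3680284), Rational(1, 2)) = Pow(Rational(-4685140900355576, 1273037869), Rational(1, 2)) = Mul(Rational(2, 1273037869), I, Pow(1491090446938350953326886, Rational(1, 2)))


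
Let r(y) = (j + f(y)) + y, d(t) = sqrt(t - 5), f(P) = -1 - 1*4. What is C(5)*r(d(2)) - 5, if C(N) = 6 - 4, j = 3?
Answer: -9 + 2*I*sqrt(3) ≈ -9.0 + 3.4641*I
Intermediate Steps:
f(P) = -5 (f(P) = -1 - 4 = -5)
C(N) = 2
d(t) = sqrt(-5 + t)
r(y) = -2 + y (r(y) = (3 - 5) + y = -2 + y)
C(5)*r(d(2)) - 5 = 2*(-2 + sqrt(-5 + 2)) - 5 = 2*(-2 + sqrt(-3)) - 5 = 2*(-2 + I*sqrt(3)) - 5 = (-4 + 2*I*sqrt(3)) - 5 = -9 + 2*I*sqrt(3)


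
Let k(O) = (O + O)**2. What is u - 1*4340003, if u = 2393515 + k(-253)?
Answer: -1690452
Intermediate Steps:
k(O) = 4*O**2 (k(O) = (2*O)**2 = 4*O**2)
u = 2649551 (u = 2393515 + 4*(-253)**2 = 2393515 + 4*64009 = 2393515 + 256036 = 2649551)
u - 1*4340003 = 2649551 - 1*4340003 = 2649551 - 4340003 = -1690452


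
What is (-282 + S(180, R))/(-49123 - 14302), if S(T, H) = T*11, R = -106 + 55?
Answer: -1698/63425 ≈ -0.026772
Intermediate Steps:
R = -51
S(T, H) = 11*T
(-282 + S(180, R))/(-49123 - 14302) = (-282 + 11*180)/(-49123 - 14302) = (-282 + 1980)/(-63425) = 1698*(-1/63425) = -1698/63425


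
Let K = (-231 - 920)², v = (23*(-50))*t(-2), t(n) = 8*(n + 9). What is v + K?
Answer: 1260401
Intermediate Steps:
t(n) = 72 + 8*n (t(n) = 8*(9 + n) = 72 + 8*n)
v = -64400 (v = (23*(-50))*(72 + 8*(-2)) = -1150*(72 - 16) = -1150*56 = -64400)
K = 1324801 (K = (-1151)² = 1324801)
v + K = -64400 + 1324801 = 1260401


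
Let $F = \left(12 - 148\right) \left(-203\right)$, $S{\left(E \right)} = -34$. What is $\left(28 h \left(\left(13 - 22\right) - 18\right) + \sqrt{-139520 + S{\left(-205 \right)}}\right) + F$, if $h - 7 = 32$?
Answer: $-1876 + 3 i \sqrt{15506} \approx -1876.0 + 373.57 i$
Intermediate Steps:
$h = 39$ ($h = 7 + 32 = 39$)
$F = 27608$ ($F = \left(-136\right) \left(-203\right) = 27608$)
$\left(28 h \left(\left(13 - 22\right) - 18\right) + \sqrt{-139520 + S{\left(-205 \right)}}\right) + F = \left(28 \cdot 39 \left(\left(13 - 22\right) - 18\right) + \sqrt{-139520 - 34}\right) + 27608 = \left(1092 \left(-9 - 18\right) + \sqrt{-139554}\right) + 27608 = \left(1092 \left(-27\right) + 3 i \sqrt{15506}\right) + 27608 = \left(-29484 + 3 i \sqrt{15506}\right) + 27608 = -1876 + 3 i \sqrt{15506}$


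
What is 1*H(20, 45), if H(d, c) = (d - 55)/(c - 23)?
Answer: -35/22 ≈ -1.5909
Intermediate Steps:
H(d, c) = (-55 + d)/(-23 + c)
1*H(20, 45) = 1*((-55 + 20)/(-23 + 45)) = 1*(-35/22) = -35/22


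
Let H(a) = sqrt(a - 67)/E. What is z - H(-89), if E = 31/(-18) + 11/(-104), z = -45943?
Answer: -45943 + 1872*I*sqrt(39)/1711 ≈ -45943.0 + 6.8326*I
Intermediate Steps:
E = -1711/936 (E = 31*(-1/18) + 11*(-1/104) = -31/18 - 11/104 = -1711/936 ≈ -1.8280)
H(a) = -936*sqrt(-67 + a)/1711 (H(a) = sqrt(a - 67)/(-1711/936) = sqrt(-67 + a)*(-936/1711) = -936*sqrt(-67 + a)/1711)
z - H(-89) = -45943 - (-936)*sqrt(-67 - 89)/1711 = -45943 - (-936)*sqrt(-156)/1711 = -45943 - (-936)*2*I*sqrt(39)/1711 = -45943 - (-1872)*I*sqrt(39)/1711 = -45943 + 1872*I*sqrt(39)/1711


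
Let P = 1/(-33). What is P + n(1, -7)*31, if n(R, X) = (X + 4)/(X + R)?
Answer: 1021/66 ≈ 15.470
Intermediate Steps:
P = -1/33 ≈ -0.030303
n(R, X) = (4 + X)/(R + X)
P + n(1, -7)*31 = -1/33 + ((4 - 7)/(1 - 7))*31 = -1/33 + (-3/(-6))*31 = -1/33 - ⅙*(-3)*31 = -1/33 + (½)*31 = -1/33 + 31/2 = 1021/66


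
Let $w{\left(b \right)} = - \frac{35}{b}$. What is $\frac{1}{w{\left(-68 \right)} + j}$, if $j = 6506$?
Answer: $\frac{68}{442443} \approx 0.00015369$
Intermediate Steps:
$\frac{1}{w{\left(-68 \right)} + j} = \frac{1}{- \frac{35}{-68} + 6506} = \frac{1}{\left(-35\right) \left(- \frac{1}{68}\right) + 6506} = \frac{1}{\frac{35}{68} + 6506} = \frac{1}{\frac{442443}{68}} = \frac{68}{442443}$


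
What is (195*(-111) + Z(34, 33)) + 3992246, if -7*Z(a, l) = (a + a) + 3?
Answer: 27794136/7 ≈ 3.9706e+6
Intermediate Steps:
Z(a, l) = -3/7 - 2*a/7 (Z(a, l) = -((a + a) + 3)/7 = -(2*a + 3)/7 = -(3 + 2*a)/7 = -3/7 - 2*a/7)
(195*(-111) + Z(34, 33)) + 3992246 = (195*(-111) + (-3/7 - 2/7*34)) + 3992246 = (-21645 + (-3/7 - 68/7)) + 3992246 = (-21645 - 71/7) + 3992246 = -151586/7 + 3992246 = 27794136/7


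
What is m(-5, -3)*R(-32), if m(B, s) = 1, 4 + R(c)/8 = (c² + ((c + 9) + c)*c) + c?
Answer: 21984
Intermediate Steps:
R(c) = -32 + 8*c + 8*c² + 8*c*(9 + 2*c) (R(c) = -32 + 8*((c² + ((c + 9) + c)*c) + c) = -32 + 8*((c² + ((9 + c) + c)*c) + c) = -32 + 8*((c² + (9 + 2*c)*c) + c) = -32 + 8*((c² + c*(9 + 2*c)) + c) = -32 + 8*(c + c² + c*(9 + 2*c)) = -32 + (8*c + 8*c² + 8*c*(9 + 2*c)) = -32 + 8*c + 8*c² + 8*c*(9 + 2*c))
m(-5, -3)*R(-32) = 1*(-32 + 24*(-32)² + 80*(-32)) = 1*(-32 + 24*1024 - 2560) = 1*(-32 + 24576 - 2560) = 1*21984 = 21984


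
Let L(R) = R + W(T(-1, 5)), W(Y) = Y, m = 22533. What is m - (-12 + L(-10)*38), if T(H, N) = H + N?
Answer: 22773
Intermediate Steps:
L(R) = 4 + R (L(R) = R + (-1 + 5) = R + 4 = 4 + R)
m - (-12 + L(-10)*38) = 22533 - (-12 + (4 - 10)*38) = 22533 - (-12 - 6*38) = 22533 - (-12 - 228) = 22533 - 1*(-240) = 22533 + 240 = 22773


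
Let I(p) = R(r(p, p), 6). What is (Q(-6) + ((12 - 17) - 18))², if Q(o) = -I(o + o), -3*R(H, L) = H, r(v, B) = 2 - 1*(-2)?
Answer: 4225/9 ≈ 469.44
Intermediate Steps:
r(v, B) = 4 (r(v, B) = 2 + 2 = 4)
R(H, L) = -H/3
I(p) = -4/3 (I(p) = -⅓*4 = -4/3)
Q(o) = 4/3 (Q(o) = -1*(-4/3) = 4/3)
(Q(-6) + ((12 - 17) - 18))² = (4/3 + ((12 - 17) - 18))² = (4/3 + (-5 - 18))² = (4/3 - 23)² = (-65/3)² = 4225/9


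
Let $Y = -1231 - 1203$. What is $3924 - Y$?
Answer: $6358$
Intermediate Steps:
$Y = -2434$
$3924 - Y = 3924 - -2434 = 3924 + 2434 = 6358$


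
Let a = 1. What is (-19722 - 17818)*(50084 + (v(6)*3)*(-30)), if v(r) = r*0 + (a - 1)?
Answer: -1880153360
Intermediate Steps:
v(r) = 0 (v(r) = r*0 + (1 - 1) = 0 + 0 = 0)
(-19722 - 17818)*(50084 + (v(6)*3)*(-30)) = (-19722 - 17818)*(50084 + (0*3)*(-30)) = -37540*(50084 + 0*(-30)) = -37540*(50084 + 0) = -37540*50084 = -1880153360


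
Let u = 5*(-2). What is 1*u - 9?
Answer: -19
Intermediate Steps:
u = -10
1*u - 9 = 1*(-10) - 9 = -10 - 9 = -19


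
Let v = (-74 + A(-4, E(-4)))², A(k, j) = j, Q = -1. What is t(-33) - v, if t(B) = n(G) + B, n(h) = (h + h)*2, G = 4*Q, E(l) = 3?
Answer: -5090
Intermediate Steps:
G = -4 (G = 4*(-1) = -4)
n(h) = 4*h (n(h) = (2*h)*2 = 4*h)
v = 5041 (v = (-74 + 3)² = (-71)² = 5041)
t(B) = -16 + B (t(B) = 4*(-4) + B = -16 + B)
t(-33) - v = (-16 - 33) - 1*5041 = -49 - 5041 = -5090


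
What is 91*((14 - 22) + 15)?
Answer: 637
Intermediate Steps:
91*((14 - 22) + 15) = 91*(-8 + 15) = 91*7 = 637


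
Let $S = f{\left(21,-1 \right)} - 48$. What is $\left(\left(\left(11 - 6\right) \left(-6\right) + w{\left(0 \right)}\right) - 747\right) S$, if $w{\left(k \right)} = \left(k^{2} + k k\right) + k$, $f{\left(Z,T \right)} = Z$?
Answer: $20979$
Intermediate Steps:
$w{\left(k \right)} = k + 2 k^{2}$ ($w{\left(k \right)} = \left(k^{2} + k^{2}\right) + k = 2 k^{2} + k = k + 2 k^{2}$)
$S = -27$ ($S = 21 - 48 = -27$)
$\left(\left(\left(11 - 6\right) \left(-6\right) + w{\left(0 \right)}\right) - 747\right) S = \left(\left(\left(11 - 6\right) \left(-6\right) + 0 \left(1 + 2 \cdot 0\right)\right) - 747\right) \left(-27\right) = \left(\left(5 \left(-6\right) + 0 \left(1 + 0\right)\right) - 747\right) \left(-27\right) = \left(\left(-30 + 0 \cdot 1\right) - 747\right) \left(-27\right) = \left(\left(-30 + 0\right) - 747\right) \left(-27\right) = \left(-30 - 747\right) \left(-27\right) = \left(-777\right) \left(-27\right) = 20979$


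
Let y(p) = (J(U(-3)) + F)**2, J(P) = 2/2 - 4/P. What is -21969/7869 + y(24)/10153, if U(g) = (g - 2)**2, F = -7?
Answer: -4218800437/1513143125 ≈ -2.7881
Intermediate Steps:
U(g) = (-2 + g)**2
J(P) = 1 - 4/P (J(P) = 2*(1/2) - 4/P = 1 - 4/P)
y(p) = 23716/625 (y(p) = ((-4 + (-2 - 3)**2)/((-2 - 3)**2) - 7)**2 = ((-4 + (-5)**2)/((-5)**2) - 7)**2 = ((-4 + 25)/25 - 7)**2 = ((1/25)*21 - 7)**2 = (21/25 - 7)**2 = (-154/25)**2 = 23716/625)
-21969/7869 + y(24)/10153 = -21969/7869 + (23716/625)/10153 = -21969*1/7869 + (23716/625)*(1/10153) = -7323/2623 + 2156/576875 = -4218800437/1513143125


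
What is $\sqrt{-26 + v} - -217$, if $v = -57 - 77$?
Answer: $217 + 4 i \sqrt{10} \approx 217.0 + 12.649 i$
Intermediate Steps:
$v = -134$
$\sqrt{-26 + v} - -217 = \sqrt{-26 - 134} - -217 = \sqrt{-160} + 217 = 4 i \sqrt{10} + 217 = 217 + 4 i \sqrt{10}$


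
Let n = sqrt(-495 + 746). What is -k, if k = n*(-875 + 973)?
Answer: -98*sqrt(251) ≈ -1552.6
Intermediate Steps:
n = sqrt(251) ≈ 15.843
k = 98*sqrt(251) (k = sqrt(251)*(-875 + 973) = sqrt(251)*98 = 98*sqrt(251) ≈ 1552.6)
-k = -98*sqrt(251)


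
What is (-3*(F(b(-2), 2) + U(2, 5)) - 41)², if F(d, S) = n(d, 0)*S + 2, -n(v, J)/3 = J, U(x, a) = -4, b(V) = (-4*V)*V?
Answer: 1225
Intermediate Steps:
b(V) = -4*V²
n(v, J) = -3*J
F(d, S) = 2 (F(d, S) = (-3*0)*S + 2 = 0*S + 2 = 0 + 2 = 2)
(-3*(F(b(-2), 2) + U(2, 5)) - 41)² = (-3*(2 - 4) - 41)² = (-3*(-2) - 41)² = (6 - 41)² = (-35)² = 1225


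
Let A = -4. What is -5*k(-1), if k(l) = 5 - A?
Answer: -45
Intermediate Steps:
k(l) = 9 (k(l) = 5 - 1*(-4) = 5 + 4 = 9)
-5*k(-1) = -5*9 = -45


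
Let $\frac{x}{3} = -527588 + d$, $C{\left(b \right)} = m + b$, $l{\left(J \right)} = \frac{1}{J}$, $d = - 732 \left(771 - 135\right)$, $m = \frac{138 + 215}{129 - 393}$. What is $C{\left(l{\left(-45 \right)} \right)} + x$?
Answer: $- \frac{11798508583}{3960} \approx -2.9794 \cdot 10^{6}$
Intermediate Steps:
$m = - \frac{353}{264}$ ($m = \frac{353}{-264} = 353 \left(- \frac{1}{264}\right) = - \frac{353}{264} \approx -1.3371$)
$d = -465552$ ($d = \left(-732\right) 636 = -465552$)
$C{\left(b \right)} = - \frac{353}{264} + b$
$x = -2979420$ ($x = 3 \left(-527588 - 465552\right) = 3 \left(-993140\right) = -2979420$)
$C{\left(l{\left(-45 \right)} \right)} + x = \left(- \frac{353}{264} + \frac{1}{-45}\right) - 2979420 = \left(- \frac{353}{264} - \frac{1}{45}\right) - 2979420 = - \frac{5383}{3960} - 2979420 = - \frac{11798508583}{3960}$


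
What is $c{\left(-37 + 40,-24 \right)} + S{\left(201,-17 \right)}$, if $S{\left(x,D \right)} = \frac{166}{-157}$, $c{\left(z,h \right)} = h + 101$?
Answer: $\frac{11923}{157} \approx 75.943$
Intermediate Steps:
$c{\left(z,h \right)} = 101 + h$
$S{\left(x,D \right)} = - \frac{166}{157}$ ($S{\left(x,D \right)} = 166 \left(- \frac{1}{157}\right) = - \frac{166}{157}$)
$c{\left(-37 + 40,-24 \right)} + S{\left(201,-17 \right)} = \left(101 - 24\right) - \frac{166}{157} = 77 - \frac{166}{157} = \frac{11923}{157}$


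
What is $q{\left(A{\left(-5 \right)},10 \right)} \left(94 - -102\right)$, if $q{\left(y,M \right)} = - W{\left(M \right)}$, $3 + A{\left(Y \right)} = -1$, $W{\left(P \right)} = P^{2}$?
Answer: $-19600$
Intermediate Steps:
$A{\left(Y \right)} = -4$ ($A{\left(Y \right)} = -3 - 1 = -4$)
$q{\left(y,M \right)} = - M^{2}$
$q{\left(A{\left(-5 \right)},10 \right)} \left(94 - -102\right) = - 10^{2} \left(94 - -102\right) = \left(-1\right) 100 \left(94 + 102\right) = \left(-100\right) 196 = -19600$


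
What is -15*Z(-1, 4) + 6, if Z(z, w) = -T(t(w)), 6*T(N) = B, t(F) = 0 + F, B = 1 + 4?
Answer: 37/2 ≈ 18.500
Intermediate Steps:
B = 5
t(F) = F
T(N) = 5/6 (T(N) = (1/6)*5 = 5/6)
Z(z, w) = -5/6 (Z(z, w) = -1*5/6 = -5/6)
-15*Z(-1, 4) + 6 = -15*(-5/6) + 6 = 25/2 + 6 = 37/2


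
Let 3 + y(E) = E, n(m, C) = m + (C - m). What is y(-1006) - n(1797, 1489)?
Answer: -2498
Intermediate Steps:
n(m, C) = C
y(E) = -3 + E
y(-1006) - n(1797, 1489) = (-3 - 1006) - 1*1489 = -1009 - 1489 = -2498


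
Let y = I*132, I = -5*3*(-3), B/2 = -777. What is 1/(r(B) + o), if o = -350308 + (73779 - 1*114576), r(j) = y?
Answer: -1/385165 ≈ -2.5963e-6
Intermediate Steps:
B = -1554 (B = 2*(-777) = -1554)
I = 45 (I = -15*(-3) = 45)
y = 5940 (y = 45*132 = 5940)
r(j) = 5940
o = -391105 (o = -350308 + (73779 - 114576) = -350308 - 40797 = -391105)
1/(r(B) + o) = 1/(5940 - 391105) = 1/(-385165) = -1/385165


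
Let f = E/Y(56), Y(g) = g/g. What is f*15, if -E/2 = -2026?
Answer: 60780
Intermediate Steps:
Y(g) = 1
E = 4052 (E = -2*(-2026) = 4052)
f = 4052 (f = 4052/1 = 4052*1 = 4052)
f*15 = 4052*15 = 60780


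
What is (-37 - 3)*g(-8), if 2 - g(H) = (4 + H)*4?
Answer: -720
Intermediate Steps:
g(H) = -14 - 4*H (g(H) = 2 - (4 + H)*4 = 2 - (16 + 4*H) = 2 + (-16 - 4*H) = -14 - 4*H)
(-37 - 3)*g(-8) = (-37 - 3)*(-14 - 4*(-8)) = -40*(-14 + 32) = -40*18 = -720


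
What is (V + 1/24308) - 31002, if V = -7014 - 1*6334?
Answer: -1078059799/24308 ≈ -44350.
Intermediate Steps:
V = -13348 (V = -7014 - 6334 = -13348)
(V + 1/24308) - 31002 = (-13348 + 1/24308) - 31002 = -324463183/24308 - 31002 = -1078059799/24308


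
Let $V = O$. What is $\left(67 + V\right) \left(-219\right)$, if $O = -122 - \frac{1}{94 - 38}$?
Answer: $\frac{674739}{56} \approx 12049.0$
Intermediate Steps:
$O = - \frac{6833}{56}$ ($O = -122 - \frac{1}{56} = - \frac{6833}{56} \approx -122.02$)
$V = - \frac{6833}{56} \approx -122.02$
$\left(67 + V\right) \left(-219\right) = \left(67 - \frac{6833}{56}\right) \left(-219\right) = \left(- \frac{3081}{56}\right) \left(-219\right) = \frac{674739}{56}$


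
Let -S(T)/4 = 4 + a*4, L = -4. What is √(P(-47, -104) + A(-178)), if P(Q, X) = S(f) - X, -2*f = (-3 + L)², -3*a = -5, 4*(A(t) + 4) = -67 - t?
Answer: √3063/6 ≈ 9.2241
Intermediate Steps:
A(t) = -83/4 - t/4 (A(t) = -4 + (-67 - t)/4 = -4 + (-67/4 - t/4) = -83/4 - t/4)
a = 5/3 (a = -⅓*(-5) = 5/3 ≈ 1.6667)
f = -49/2 (f = -(-3 - 4)²/2 = -½*(-7)² = -½*49 = -49/2 ≈ -24.500)
S(T) = -128/3 (S(T) = -4*(4 + (5/3)*4) = -4*(4 + 20/3) = -4*32/3 = -128/3)
P(Q, X) = -128/3 - X
√(P(-47, -104) + A(-178)) = √((-128/3 - 1*(-104)) + (-83/4 - ¼*(-178))) = √((-128/3 + 104) + (-83/4 + 89/2)) = √(184/3 + 95/4) = √(1021/12) = √3063/6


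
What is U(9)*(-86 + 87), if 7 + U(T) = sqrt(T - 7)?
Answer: -7 + sqrt(2) ≈ -5.5858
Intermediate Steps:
U(T) = -7 + sqrt(-7 + T) (U(T) = -7 + sqrt(T - 7) = -7 + sqrt(-7 + T))
U(9)*(-86 + 87) = (-7 + sqrt(-7 + 9))*(-86 + 87) = (-7 + sqrt(2))*1 = -7 + sqrt(2)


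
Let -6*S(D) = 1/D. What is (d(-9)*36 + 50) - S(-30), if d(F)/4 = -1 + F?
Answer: -250201/180 ≈ -1390.0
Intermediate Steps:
S(D) = -1/(6*D)
d(F) = -4 + 4*F (d(F) = 4*(-1 + F) = -4 + 4*F)
(d(-9)*36 + 50) - S(-30) = ((-4 + 4*(-9))*36 + 50) - (-1)/(6*(-30)) = ((-4 - 36)*36 + 50) - (-1)*(-1)/(6*30) = (-40*36 + 50) - 1*1/180 = (-1440 + 50) - 1/180 = -1390 - 1/180 = -250201/180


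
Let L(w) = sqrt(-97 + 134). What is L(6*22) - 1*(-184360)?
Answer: 184360 + sqrt(37) ≈ 1.8437e+5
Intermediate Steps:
L(w) = sqrt(37)
L(6*22) - 1*(-184360) = sqrt(37) - 1*(-184360) = sqrt(37) + 184360 = 184360 + sqrt(37)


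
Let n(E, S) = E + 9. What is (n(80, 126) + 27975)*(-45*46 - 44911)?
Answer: -1318474784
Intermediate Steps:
n(E, S) = 9 + E
(n(80, 126) + 27975)*(-45*46 - 44911) = ((9 + 80) + 27975)*(-45*46 - 44911) = (89 + 27975)*(-2070 - 44911) = 28064*(-46981) = -1318474784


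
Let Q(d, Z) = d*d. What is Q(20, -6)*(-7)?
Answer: -2800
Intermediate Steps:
Q(d, Z) = d²
Q(20, -6)*(-7) = 20²*(-7) = 400*(-7) = -2800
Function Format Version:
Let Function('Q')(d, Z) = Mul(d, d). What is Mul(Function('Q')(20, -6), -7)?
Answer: -2800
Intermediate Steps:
Function('Q')(d, Z) = Pow(d, 2)
Mul(Function('Q')(20, -6), -7) = Mul(Pow(20, 2), -7) = Mul(400, -7) = -2800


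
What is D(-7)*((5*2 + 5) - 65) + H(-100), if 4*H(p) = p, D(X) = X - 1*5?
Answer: 575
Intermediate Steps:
D(X) = -5 + X (D(X) = X - 5 = -5 + X)
H(p) = p/4
D(-7)*((5*2 + 5) - 65) + H(-100) = (-5 - 7)*((5*2 + 5) - 65) + (¼)*(-100) = -12*((10 + 5) - 65) - 25 = -12*(15 - 65) - 25 = -12*(-50) - 25 = 600 - 25 = 575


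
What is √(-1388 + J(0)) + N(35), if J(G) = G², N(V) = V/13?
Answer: 35/13 + 2*I*√347 ≈ 2.6923 + 37.256*I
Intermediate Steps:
N(V) = V/13 (N(V) = V*(1/13) = V/13)
√(-1388 + J(0)) + N(35) = √(-1388 + 0²) + (1/13)*35 = √(-1388 + 0) + 35/13 = √(-1388) + 35/13 = 2*I*√347 + 35/13 = 35/13 + 2*I*√347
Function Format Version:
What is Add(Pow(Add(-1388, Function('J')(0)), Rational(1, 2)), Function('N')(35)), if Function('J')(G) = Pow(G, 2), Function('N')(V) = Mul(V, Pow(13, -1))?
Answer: Add(Rational(35, 13), Mul(2, I, Pow(347, Rational(1, 2)))) ≈ Add(2.6923, Mul(37.256, I))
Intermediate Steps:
Function('N')(V) = Mul(Rational(1, 13), V) (Function('N')(V) = Mul(V, Rational(1, 13)) = Mul(Rational(1, 13), V))
Add(Pow(Add(-1388, Function('J')(0)), Rational(1, 2)), Function('N')(35)) = Add(Pow(Add(-1388, Pow(0, 2)), Rational(1, 2)), Mul(Rational(1, 13), 35)) = Add(Pow(Add(-1388, 0), Rational(1, 2)), Rational(35, 13)) = Add(Pow(-1388, Rational(1, 2)), Rational(35, 13)) = Add(Mul(2, I, Pow(347, Rational(1, 2))), Rational(35, 13)) = Add(Rational(35, 13), Mul(2, I, Pow(347, Rational(1, 2))))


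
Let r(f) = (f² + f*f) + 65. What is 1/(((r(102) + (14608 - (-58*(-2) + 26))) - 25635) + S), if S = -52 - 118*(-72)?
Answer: 1/18148 ≈ 5.5103e-5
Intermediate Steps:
r(f) = 65 + 2*f² (r(f) = (f² + f²) + 65 = 2*f² + 65 = 65 + 2*f²)
S = 8444 (S = -52 + 8496 = 8444)
1/(((r(102) + (14608 - (-58*(-2) + 26))) - 25635) + S) = 1/((((65 + 2*102²) + (14608 - (-58*(-2) + 26))) - 25635) + 8444) = 1/((((65 + 2*10404) + (14608 - (116 + 26))) - 25635) + 8444) = 1/((((65 + 20808) + (14608 - 1*142)) - 25635) + 8444) = 1/(((20873 + (14608 - 142)) - 25635) + 8444) = 1/(((20873 + 14466) - 25635) + 8444) = 1/((35339 - 25635) + 8444) = 1/(9704 + 8444) = 1/18148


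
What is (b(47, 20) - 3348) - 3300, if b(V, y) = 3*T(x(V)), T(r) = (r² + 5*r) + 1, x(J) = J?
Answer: 687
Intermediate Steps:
T(r) = 1 + r² + 5*r
b(V, y) = 3 + 3*V² + 15*V (b(V, y) = 3*(1 + V² + 5*V) = 3 + 3*V² + 15*V)
(b(47, 20) - 3348) - 3300 = ((3 + 3*47² + 15*47) - 3348) - 3300 = ((3 + 3*2209 + 705) - 3348) - 3300 = ((3 + 6627 + 705) - 3348) - 3300 = (7335 - 3348) - 3300 = 3987 - 3300 = 687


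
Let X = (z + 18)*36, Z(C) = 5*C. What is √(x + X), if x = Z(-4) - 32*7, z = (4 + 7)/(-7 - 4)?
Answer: 4*√23 ≈ 19.183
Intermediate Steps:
z = -1 (z = 11/(-11) = 11*(-1/11) = -1)
x = -244 (x = 5*(-4) - 32*7 = -20 - 224 = -244)
X = 612 (X = (-1 + 18)*36 = 17*36 = 612)
√(x + X) = √(-244 + 612) = √368 = 4*√23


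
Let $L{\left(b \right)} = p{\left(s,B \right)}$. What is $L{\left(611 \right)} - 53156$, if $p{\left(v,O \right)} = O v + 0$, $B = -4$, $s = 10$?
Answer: $-53196$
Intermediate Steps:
$p{\left(v,O \right)} = O v$
$L{\left(b \right)} = -40$ ($L{\left(b \right)} = \left(-4\right) 10 = -40$)
$L{\left(611 \right)} - 53156 = -40 - 53156 = -53196$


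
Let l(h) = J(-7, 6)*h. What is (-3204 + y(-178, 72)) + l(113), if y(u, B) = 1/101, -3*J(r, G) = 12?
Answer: -369255/101 ≈ -3656.0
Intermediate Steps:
J(r, G) = -4 (J(r, G) = -1/3*12 = -4)
y(u, B) = 1/101
l(h) = -4*h
(-3204 + y(-178, 72)) + l(113) = (-3204 + 1/101) - 4*113 = -323603/101 - 452 = -369255/101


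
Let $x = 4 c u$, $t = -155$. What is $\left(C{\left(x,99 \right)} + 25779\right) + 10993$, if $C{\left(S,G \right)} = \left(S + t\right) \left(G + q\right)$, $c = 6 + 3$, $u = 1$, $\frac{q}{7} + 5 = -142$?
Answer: $147442$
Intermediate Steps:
$q = -1029$ ($q = -35 + 7 \left(-142\right) = -35 - 994 = -1029$)
$c = 9$
$x = 36$ ($x = 4 \cdot 9 \cdot 1 = 36 \cdot 1 = 36$)
$C{\left(S,G \right)} = \left(-1029 + G\right) \left(-155 + S\right)$ ($C{\left(S,G \right)} = \left(S - 155\right) \left(G - 1029\right) = \left(-155 + S\right) \left(-1029 + G\right) = \left(-1029 + G\right) \left(-155 + S\right)$)
$\left(C{\left(x,99 \right)} + 25779\right) + 10993 = \left(\left(159495 - 37044 - 15345 + 99 \cdot 36\right) + 25779\right) + 10993 = \left(\left(159495 - 37044 - 15345 + 3564\right) + 25779\right) + 10993 = \left(110670 + 25779\right) + 10993 = 136449 + 10993 = 147442$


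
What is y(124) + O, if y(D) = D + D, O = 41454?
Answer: 41702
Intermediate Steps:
y(D) = 2*D
y(124) + O = 2*124 + 41454 = 248 + 41454 = 41702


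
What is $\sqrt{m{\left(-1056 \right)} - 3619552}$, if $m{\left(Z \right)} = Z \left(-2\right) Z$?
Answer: $4 i \sqrt{365614} \approx 2418.6 i$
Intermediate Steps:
$m{\left(Z \right)} = - 2 Z^{2}$ ($m{\left(Z \right)} = - 2 Z Z = - 2 Z^{2}$)
$\sqrt{m{\left(-1056 \right)} - 3619552} = \sqrt{- 2 \left(-1056\right)^{2} - 3619552} = \sqrt{\left(-2\right) 1115136 - 3619552} = \sqrt{-2230272 - 3619552} = \sqrt{-5849824} = 4 i \sqrt{365614}$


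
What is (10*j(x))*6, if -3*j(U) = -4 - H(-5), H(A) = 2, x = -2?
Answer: 120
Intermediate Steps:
j(U) = 2 (j(U) = -(-4 - 1*2)/3 = -(-4 - 2)/3 = -1/3*(-6) = 2)
(10*j(x))*6 = (10*2)*6 = 20*6 = 120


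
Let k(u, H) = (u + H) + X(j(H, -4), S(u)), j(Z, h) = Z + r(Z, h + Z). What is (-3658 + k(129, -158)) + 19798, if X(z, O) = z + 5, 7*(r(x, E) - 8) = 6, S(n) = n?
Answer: 111768/7 ≈ 15967.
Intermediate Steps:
r(x, E) = 62/7 (r(x, E) = 8 + (⅐)*6 = 8 + 6/7 = 62/7)
j(Z, h) = 62/7 + Z (j(Z, h) = Z + 62/7 = 62/7 + Z)
X(z, O) = 5 + z
k(u, H) = 97/7 + u + 2*H (k(u, H) = (u + H) + (5 + (62/7 + H)) = (H + u) + (97/7 + H) = 97/7 + u + 2*H)
(-3658 + k(129, -158)) + 19798 = (-3658 + (97/7 + 129 + 2*(-158))) + 19798 = (-3658 + (97/7 + 129 - 316)) + 19798 = (-3658 - 1212/7) + 19798 = -26818/7 + 19798 = 111768/7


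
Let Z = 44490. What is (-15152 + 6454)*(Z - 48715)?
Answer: 36749050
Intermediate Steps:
(-15152 + 6454)*(Z - 48715) = (-15152 + 6454)*(44490 - 48715) = -8698*(-4225) = 36749050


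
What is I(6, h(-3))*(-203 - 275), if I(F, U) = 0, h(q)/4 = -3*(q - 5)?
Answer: 0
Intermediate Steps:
h(q) = 60 - 12*q (h(q) = 4*(-3*(q - 5)) = 4*(-3*(-5 + q)) = 4*(15 - 3*q) = 60 - 12*q)
I(6, h(-3))*(-203 - 275) = 0*(-203 - 275) = 0*(-478) = 0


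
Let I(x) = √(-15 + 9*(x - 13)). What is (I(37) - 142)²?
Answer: (142 - √201)² ≈ 16339.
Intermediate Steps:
I(x) = √(-132 + 9*x) (I(x) = √(-15 + 9*(-13 + x)) = √(-15 + (-117 + 9*x)) = √(-132 + 9*x))
(I(37) - 142)² = (√(-132 + 9*37) - 142)² = (√(-132 + 333) - 142)² = (√201 - 142)² = (-142 + √201)²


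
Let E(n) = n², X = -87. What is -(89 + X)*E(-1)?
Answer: -2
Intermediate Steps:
-(89 + X)*E(-1) = -(89 - 87)*(-1)² = -2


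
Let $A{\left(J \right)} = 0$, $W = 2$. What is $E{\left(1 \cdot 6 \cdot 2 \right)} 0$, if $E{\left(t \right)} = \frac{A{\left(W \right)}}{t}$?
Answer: $0$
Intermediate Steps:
$E{\left(t \right)} = 0$ ($E{\left(t \right)} = \frac{0}{t} = 0$)
$E{\left(1 \cdot 6 \cdot 2 \right)} 0 = 0 \cdot 0 = 0$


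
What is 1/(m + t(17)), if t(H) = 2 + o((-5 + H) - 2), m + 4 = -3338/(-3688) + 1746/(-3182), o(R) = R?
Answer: 2933804/24515999 ≈ 0.11967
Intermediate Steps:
m = -10689649/2933804 (m = -4 + (-3338/(-3688) + 1746/(-3182)) = -4 + (-3338*(-1/3688) + 1746*(-1/3182)) = -4 + (1669/1844 - 873/1591) = -4 + 1045567/2933804 = -10689649/2933804 ≈ -3.6436)
t(H) = -5 + H (t(H) = 2 + ((-5 + H) - 2) = 2 + (-7 + H) = -5 + H)
1/(m + t(17)) = 1/(-10689649/2933804 + (-5 + 17)) = 1/(-10689649/2933804 + 12) = 1/(24515999/2933804) = 2933804/24515999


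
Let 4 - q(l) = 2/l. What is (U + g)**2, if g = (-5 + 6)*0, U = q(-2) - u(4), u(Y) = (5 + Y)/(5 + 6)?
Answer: 2116/121 ≈ 17.488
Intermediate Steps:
q(l) = 4 - 2/l
u(Y) = 5/11 + Y/11 (u(Y) = (5 + Y)/11 = (5 + Y)*(1/11) = 5/11 + Y/11)
U = 46/11 (U = (4 - 2/(-2)) - (5/11 + (1/11)*4) = (4 - 2*(-1/2)) - (5/11 + 4/11) = (4 + 1) - 1*9/11 = 5 - 9/11 = 46/11 ≈ 4.1818)
g = 0 (g = 1*0 = 0)
(U + g)**2 = (46/11 + 0)**2 = (46/11)**2 = 2116/121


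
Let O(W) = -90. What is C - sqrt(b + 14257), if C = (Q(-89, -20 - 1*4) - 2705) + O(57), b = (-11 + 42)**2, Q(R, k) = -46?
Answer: -2841 - sqrt(15218) ≈ -2964.4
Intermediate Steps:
b = 961 (b = 31**2 = 961)
C = -2841 (C = (-46 - 2705) - 90 = -2751 - 90 = -2841)
C - sqrt(b + 14257) = -2841 - sqrt(961 + 14257) = -2841 - sqrt(15218)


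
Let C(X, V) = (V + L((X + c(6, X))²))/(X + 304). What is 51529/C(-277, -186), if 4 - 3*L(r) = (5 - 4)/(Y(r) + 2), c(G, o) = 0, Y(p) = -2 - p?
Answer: -320255259921/42507865 ≈ -7534.0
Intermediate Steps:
L(r) = 4/3 + 1/(3*r) (L(r) = 4/3 - (5 - 4)/(3*((-2 - r) + 2)) = 4/3 - 1/(3*((-r))) = 4/3 - (-1/r)/3 = 4/3 - (-1)/(3*r) = 4/3 + 1/(3*r))
C(X, V) = (V + (1 + 4*X²)/(3*X²))/(304 + X) (C(X, V) = (V + (1 + 4*(X + 0)²)/(3*((X + 0)²)))/(X + 304) = (V + (1 + 4*X²)/(3*(X²)))/(304 + X) = (V + (1 + 4*X²)/(3*X²))/(304 + X))
51529/C(-277, -186) = 51529/(((⅓)*(1 + 4*(-277)² + 3*(-186)*(-277)²)/((-277)²*(304 - 277)))) = 51529/(((⅓)*(1/76729)*(1 + 4*76729 + 3*(-186)*76729)/27)) = 51529/(((⅓)*(1/76729)*(1/27)*(1 + 306916 - 42814782))) = 51529/(((⅓)*(1/76729)*(1/27)*(-42507865))) = 51529/(-42507865/6215049) = 51529*(-6215049/42507865) = -320255259921/42507865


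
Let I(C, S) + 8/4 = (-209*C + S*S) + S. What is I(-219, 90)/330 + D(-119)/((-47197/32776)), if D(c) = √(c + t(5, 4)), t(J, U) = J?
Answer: 53959/330 - 32776*I*√114/47197 ≈ 163.51 - 7.4147*I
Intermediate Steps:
I(C, S) = -2 + S + S² - 209*C (I(C, S) = -2 + ((-209*C + S*S) + S) = -2 + ((-209*C + S²) + S) = -2 + ((S² - 209*C) + S) = -2 + (S + S² - 209*C) = -2 + S + S² - 209*C)
D(c) = √(5 + c) (D(c) = √(c + 5) = √(5 + c))
I(-219, 90)/330 + D(-119)/((-47197/32776)) = (-2 + 90 + 90² - 209*(-219))/330 + √(5 - 119)/((-47197/32776)) = (-2 + 90 + 8100 + 45771)*(1/330) + √(-114)/((-47197*1/32776)) = 53959*(1/330) + (I*√114)/(-47197/32776) = 53959/330 + (I*√114)*(-32776/47197) = 53959/330 - 32776*I*√114/47197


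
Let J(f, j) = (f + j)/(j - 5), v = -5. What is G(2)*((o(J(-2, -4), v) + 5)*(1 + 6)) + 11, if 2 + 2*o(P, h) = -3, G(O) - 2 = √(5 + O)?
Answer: 46 + 35*√7/2 ≈ 92.301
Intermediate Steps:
G(O) = 2 + √(5 + O)
J(f, j) = (f + j)/(-5 + j)
o(P, h) = -5/2 (o(P, h) = -1 + (½)*(-3) = -1 - 3/2 = -5/2)
G(2)*((o(J(-2, -4), v) + 5)*(1 + 6)) + 11 = (2 + √(5 + 2))*((-5/2 + 5)*(1 + 6)) + 11 = (2 + √7)*((5/2)*7) + 11 = (2 + √7)*(35/2) + 11 = (35 + 35*√7/2) + 11 = 46 + 35*√7/2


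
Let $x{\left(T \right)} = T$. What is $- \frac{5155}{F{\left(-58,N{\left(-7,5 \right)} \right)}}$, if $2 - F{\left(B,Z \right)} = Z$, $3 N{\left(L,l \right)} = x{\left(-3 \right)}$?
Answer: $- \frac{5155}{3} \approx -1718.3$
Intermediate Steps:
$N{\left(L,l \right)} = -1$ ($N{\left(L,l \right)} = \frac{1}{3} \left(-3\right) = -1$)
$F{\left(B,Z \right)} = 2 - Z$
$- \frac{5155}{F{\left(-58,N{\left(-7,5 \right)} \right)}} = - \frac{5155}{2 - -1} = - \frac{5155}{2 + 1} = - \frac{5155}{3}$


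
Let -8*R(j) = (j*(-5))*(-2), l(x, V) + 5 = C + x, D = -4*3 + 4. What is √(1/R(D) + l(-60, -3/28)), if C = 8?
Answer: I*√5690/10 ≈ 7.5432*I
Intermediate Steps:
D = -8 (D = -12 + 4 = -8)
l(x, V) = 3 + x (l(x, V) = -5 + (8 + x) = 3 + x)
R(j) = -5*j/4 (R(j) = -j*(-5)*(-2)/8 = -(-5*j)*(-2)/8 = -5*j/4)
√(1/R(D) + l(-60, -3/28)) = √(1/(-5/4*(-8)) + (3 - 60)) = √(1/10 - 57) = √(⅒ - 57) = √(-569/10) = I*√5690/10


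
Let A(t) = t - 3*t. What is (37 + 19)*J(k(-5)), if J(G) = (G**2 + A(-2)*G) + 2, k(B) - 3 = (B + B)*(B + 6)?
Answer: 1288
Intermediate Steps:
A(t) = -2*t
k(B) = 3 + 2*B*(6 + B) (k(B) = 3 + (B + B)*(B + 6) = 3 + (2*B)*(6 + B) = 3 + 2*B*(6 + B))
J(G) = 2 + G**2 + 4*G (J(G) = (G**2 + (-2*(-2))*G) + 2 = (G**2 + 4*G) + 2 = 2 + G**2 + 4*G)
(37 + 19)*J(k(-5)) = (37 + 19)*(2 + (3 + 2*(-5)**2 + 12*(-5))**2 + 4*(3 + 2*(-5)**2 + 12*(-5))) = 56*(2 + (3 + 2*25 - 60)**2 + 4*(3 + 2*25 - 60)) = 56*(2 + (3 + 50 - 60)**2 + 4*(3 + 50 - 60)) = 56*(2 + (-7)**2 + 4*(-7)) = 56*(2 + 49 - 28) = 56*23 = 1288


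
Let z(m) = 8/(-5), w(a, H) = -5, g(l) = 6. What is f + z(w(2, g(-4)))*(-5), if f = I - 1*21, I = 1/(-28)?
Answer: -365/28 ≈ -13.036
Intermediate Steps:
I = -1/28 ≈ -0.035714
z(m) = -8/5 (z(m) = 8*(-⅕) = -8/5)
f = -589/28 (f = -1/28 - 1*21 = -1/28 - 21 = -589/28 ≈ -21.036)
f + z(w(2, g(-4)))*(-5) = -589/28 - 8/5*(-5) = -589/28 + 8 = -365/28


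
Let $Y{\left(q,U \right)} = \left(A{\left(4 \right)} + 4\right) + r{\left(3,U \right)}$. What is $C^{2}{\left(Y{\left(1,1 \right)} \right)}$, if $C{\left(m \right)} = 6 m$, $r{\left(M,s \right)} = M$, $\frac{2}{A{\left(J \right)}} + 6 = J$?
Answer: $1296$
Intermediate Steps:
$A{\left(J \right)} = \frac{2}{-6 + J}$
$Y{\left(q,U \right)} = 6$ ($Y{\left(q,U \right)} = \left(\frac{2}{-6 + 4} + 4\right) + 3 = \left(\frac{2}{-2} + 4\right) + 3 = \left(2 \left(- \frac{1}{2}\right) + 4\right) + 3 = \left(-1 + 4\right) + 3 = 3 + 3 = 6$)
$C^{2}{\left(Y{\left(1,1 \right)} \right)} = \left(6 \cdot 6\right)^{2} = 36^{2} = 1296$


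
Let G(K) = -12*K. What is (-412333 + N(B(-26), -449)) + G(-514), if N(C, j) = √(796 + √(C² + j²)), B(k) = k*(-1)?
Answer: -406165 + √(796 + √202277) ≈ -4.0613e+5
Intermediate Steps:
B(k) = -k
(-412333 + N(B(-26), -449)) + G(-514) = (-412333 + √(796 + √((-1*(-26))² + (-449)²))) - 12*(-514) = (-412333 + √(796 + √(26² + 201601))) + 6168 = (-412333 + √(796 + √(676 + 201601))) + 6168 = (-412333 + √(796 + √202277)) + 6168 = -406165 + √(796 + √202277)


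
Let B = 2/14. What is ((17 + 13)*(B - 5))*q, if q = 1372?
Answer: -199920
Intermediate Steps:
B = 1/7 (B = 2*(1/14) = 1/7 ≈ 0.14286)
((17 + 13)*(B - 5))*q = ((17 + 13)*(1/7 - 5))*1372 = (30*(-34/7))*1372 = -1020/7*1372 = -199920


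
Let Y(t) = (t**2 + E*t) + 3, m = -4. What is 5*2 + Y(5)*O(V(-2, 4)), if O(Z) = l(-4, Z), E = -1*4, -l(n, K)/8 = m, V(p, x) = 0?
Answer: 266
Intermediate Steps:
l(n, K) = 32 (l(n, K) = -8*(-4) = 32)
E = -4
O(Z) = 32
Y(t) = 3 + t**2 - 4*t (Y(t) = (t**2 - 4*t) + 3 = 3 + t**2 - 4*t)
5*2 + Y(5)*O(V(-2, 4)) = 5*2 + (3 + 5**2 - 4*5)*32 = 10 + (3 + 25 - 20)*32 = 10 + 8*32 = 10 + 256 = 266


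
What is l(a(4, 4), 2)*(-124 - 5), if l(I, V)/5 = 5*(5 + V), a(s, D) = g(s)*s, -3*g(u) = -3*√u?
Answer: -22575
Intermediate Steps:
g(u) = √u (g(u) = -(-1)*√u = √u)
a(s, D) = s^(3/2) (a(s, D) = √s*s = s^(3/2))
l(I, V) = 125 + 25*V (l(I, V) = 5*(5*(5 + V)) = 5*(25 + 5*V) = 125 + 25*V)
l(a(4, 4), 2)*(-124 - 5) = (125 + 25*2)*(-124 - 5) = (125 + 50)*(-129) = 175*(-129) = -22575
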